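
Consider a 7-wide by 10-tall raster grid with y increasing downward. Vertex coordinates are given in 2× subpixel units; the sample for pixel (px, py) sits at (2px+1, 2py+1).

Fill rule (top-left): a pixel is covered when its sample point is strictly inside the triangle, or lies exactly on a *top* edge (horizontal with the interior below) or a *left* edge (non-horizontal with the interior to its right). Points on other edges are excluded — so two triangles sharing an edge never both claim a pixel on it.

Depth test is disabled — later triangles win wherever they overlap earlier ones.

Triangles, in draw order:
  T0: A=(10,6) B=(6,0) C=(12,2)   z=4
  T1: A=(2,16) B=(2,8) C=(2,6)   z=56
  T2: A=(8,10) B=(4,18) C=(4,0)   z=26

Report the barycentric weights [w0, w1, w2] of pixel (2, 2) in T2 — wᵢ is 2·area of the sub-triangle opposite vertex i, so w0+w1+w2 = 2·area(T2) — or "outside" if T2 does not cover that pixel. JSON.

T0:
  2·area = 28
  edge (10, 6)→(6, 0): d=(-4,-6) top-left  bias=+0
  edge (6, 0)→(12, 2): d=(6,2) right/bottom  bias=-1
  edge (12, 2)→(10, 6): d=(-2,4) right/bottom  bias=-1
    (3,0)@(7, 1): e=[2,4,22] → X
    (4,0)@(9, 1): e=[14,0,14] → .  [on edge]
    (3,1)@(7, 3): e=[-6,16,18] → .
    (4,1)@(9, 3): e=[6,12,10] → X
    (5,1)@(11, 3): e=[18,8,2] → X
    (6,1)@(13, 3): e=[30,4,-6] → .
    (4,2)@(9, 5): e=[-2,24,6] → .
    (5,2)@(11, 5): e=[10,20,-2] → .
  covered (3 px):
    . . . X . . .
    . . . . X X .
    . . . . . . .
    . . . . . . .
    . . . . . . .
    . . . . . . .
    . . . . . . .
    . . . . . . .
    . . . . . . .
    . . . . . . .
T1:
  degenerate (2·area = 0) — covers nothing
T2:
  2·area = 72
  edge (8, 10)→(4, 18): d=(-4,8) right/bottom  bias=-1
  edge (4, 18)→(4, 0): d=(0,-18) top-left  bias=+0
  edge (4, 0)→(8, 10): d=(4,10) right/bottom  bias=-1
    (2,1)@(5, 3): e=[52,18,2] → X
    (3,1)@(7, 3): e=[36,54,-18] → .
    (2,2)@(5, 5): e=[44,18,10] → X
    (3,2)@(7, 5): e=[28,54,-10] → .
    (2,3)@(5, 7): e=[36,18,18] → X
    (3,3)@(7, 7): e=[20,54,-2] → .
    (2,4)@(5, 9): e=[28,18,26] → X
    (3,4)@(7, 9): e=[12,54,6] → X
    (4,4)@(9, 9): e=[-4,90,-14] → .
    (2,5)@(5, 11): e=[20,18,34] → X
    (4,5)@(9, 11): e=[-12,90,-6] → .
    (2,6)@(5, 13): e=[12,18,42] → X
  covered (9 px):
    . . . . . . .
    . . X . . . .
    . . X . . . .
    . . X . . . .
    . . X X . . .
    . . X X . . .
    . . X . . . .
    . . X . . . .
    . . . . . . .
    . . . . . . .

Result: [18,10,44]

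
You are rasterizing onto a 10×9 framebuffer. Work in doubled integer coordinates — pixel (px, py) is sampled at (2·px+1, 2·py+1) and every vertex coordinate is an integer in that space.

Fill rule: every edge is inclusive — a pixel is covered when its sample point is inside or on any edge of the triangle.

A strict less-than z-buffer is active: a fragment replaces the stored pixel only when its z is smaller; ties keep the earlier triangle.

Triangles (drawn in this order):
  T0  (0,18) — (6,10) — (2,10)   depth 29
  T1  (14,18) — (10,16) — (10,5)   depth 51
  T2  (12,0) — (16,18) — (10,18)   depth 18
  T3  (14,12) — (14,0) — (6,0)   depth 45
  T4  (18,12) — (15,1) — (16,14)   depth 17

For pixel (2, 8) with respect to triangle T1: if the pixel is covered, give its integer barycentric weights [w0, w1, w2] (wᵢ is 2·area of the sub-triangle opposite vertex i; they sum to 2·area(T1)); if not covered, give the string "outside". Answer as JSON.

T0:
  2·area = 32  (B↔C swapped to make it positive)
  edge (0, 18)→(2, 10): d=(2,-8) inclusive
  edge (2, 10)→(6, 10): d=(4,0) inclusive
  edge (6, 10)→(0, 18): d=(-6,8) inclusive
    (1,5)@(3, 11): e=[10,4,18] → #
    (2,5)@(5, 11): e=[26,4,2] → #
    (3,5)@(7, 11): e=[42,4,-14] → ·
    (1,6)@(3, 13): e=[14,12,6] → #
    (2,6)@(5, 13): e=[30,12,-10] → ·
    (0,7)@(1, 15): e=[2,20,10] → #
    (1,7)@(3, 15): e=[18,20,-6] → ·
    (0,8)@(1, 17): e=[6,28,-2] → ·
  covered (4 px):
    · · · · · · · · · ·
    · · · · · · · · · ·
    · · · · · · · · · ·
    · · · · · · · · · ·
    · · · · · · · · · ·
    · # # · · · · · · ·
    · # · · · · · · · ·
    # · · · · · · · · ·
    · · · · · · · · · ·
T1:
  2·area = 44
  edge (14, 18)→(10, 16): d=(-4,-2) inclusive
  edge (10, 16)→(10, 5): d=(0,-11) inclusive
  edge (10, 5)→(14, 18): d=(4,13) inclusive
    (5,4)@(11, 9): e=[30,11,3] → #
    (6,4)@(13, 9): e=[34,33,-23] → ·
    (5,5)@(11, 11): e=[22,11,11] → #
    (6,5)@(13, 11): e=[26,33,-15] → ·
    (5,6)@(11, 13): e=[14,11,19] → #
    (6,6)@(13, 13): e=[18,33,-7] → ·
    (5,7)@(11, 15): e=[6,11,27] → #
    (6,7)@(13, 15): e=[10,33,1] → #
    (7,7)@(15, 15): e=[14,55,-25] → ·
    (5,8)@(11, 17): e=[-2,11,35] → ·
    (6,8)@(13, 17): e=[2,33,9] → #
    (7,8)@(15, 17): e=[6,55,-17] → ·
  covered (6 px):
    · · · · · · · · · ·
    · · · · · · · · · ·
    · · · · · · · · · ·
    · · · · · · · · · ·
    · · · · · # · · · ·
    · · · · · # · · · ·
    · · · · · # · · · ·
    · · · · · # # · · ·
    · · · · · · # · · ·
T2:
  2·area = 108
  edge (12, 0)→(16, 18): d=(4,18) inclusive
  edge (16, 18)→(10, 18): d=(-6,0) inclusive
  edge (10, 18)→(12, 0): d=(2,-18) inclusive
    (6,2)@(13, 5): e=[2,78,28] → #
    (7,2)@(15, 5): e=[-34,78,64] → ·
    (6,3)@(13, 7): e=[10,66,32] → #
    (7,3)@(15, 7): e=[-26,66,68] → ·
    (5,4)@(11, 9): e=[54,54,0] → #  [on edge]
    (7,4)@(15, 9): e=[-18,54,72] → ·
    (5,5)@(11, 11): e=[62,42,4] → #
    (7,5)@(15, 11): e=[-10,42,76] → ·
    (5,6)@(11, 13): e=[70,30,8] → #
    (7,6)@(15, 13): e=[-2,30,80] → ·
    (5,7)@(11, 15): e=[78,18,12] → #
    (7,7)@(15, 15): e=[6,18,84] → #
  covered (14 px):
    · · · · · · · · · ·
    · · · · · · · · · ·
    · · · · · · # · · ·
    · · · · · · # · · ·
    · · · · · # # · · ·
    · · · · · # # · · ·
    · · · · · # # · · ·
    · · · · · # # # · ·
    · · · · · # # # · ·
T3:
  2·area = 96  (B↔C swapped to make it positive)
  edge (14, 12)→(6, 0): d=(-8,-12) inclusive
  edge (6, 0)→(14, 0): d=(8,0) inclusive
  edge (14, 0)→(14, 12): d=(0,12) inclusive
    (3,0)@(7, 1): e=[4,8,84] → #
    (4,0)@(9, 1): e=[28,8,60] → #
    (5,0)@(11, 1): e=[52,8,36] → #
    (6,0)@(13, 1): e=[76,8,12] → #
    (7,0)@(15, 1): e=[100,8,-12] → ·
    (3,1)@(7, 3): e=[-12,24,84] → ·
    (4,1)@(9, 3): e=[12,24,60] → #
    (7,1)@(15, 3): e=[84,24,-12] → ·
    (4,2)@(9, 5): e=[-4,40,60] → ·
    (5,2)@(11, 5): e=[20,40,36] → #
    (7,2)@(15, 5): e=[68,40,-12] → ·
    (5,3)@(11, 7): e=[4,56,36] → #
  covered (12 px):
    · · · # # # # · · ·
    · · · · # # # · · ·
    · · · · · # # · · ·
    · · · · · # # · · ·
    · · · · · · # · · ·
    · · · · · · · · · ·
    · · · · · · · · · ·
    · · · · · · · · · ·
    · · · · · · · · · ·
T4:
  2·area = 28  (B↔C swapped to make it positive)
  edge (18, 12)→(16, 14): d=(-2,2) inclusive
  edge (16, 14)→(15, 1): d=(-1,-13) inclusive
  edge (15, 1)→(18, 12): d=(3,11) inclusive
    (7,0)@(15, 1): e=[28,0,0] → #  [on edge]
    (8,0)@(17, 1): e=[24,26,-22] → ·
    (7,1)@(15, 3): e=[24,-2,6] → ·
    (8,4)@(17, 9): e=[8,18,2] → #
    (9,4)@(19, 9): e=[4,44,-20] → ·
    (8,5)@(17, 11): e=[4,16,8] → #
    (9,5)@(19, 11): e=[0,42,-14] → ·  [on edge]
    (8,6)@(17, 13): e=[0,14,14] → #  [on edge]
    (9,6)@(19, 13): e=[-4,40,-8] → ·
    (7,7)@(15, 15): e=[0,-14,42] → ·  [on edge]
    (8,7)@(17, 15): e=[-4,12,20] → ·
    (6,8)@(13, 17): e=[0,-42,70] → ·  [on edge]
  covered (4 px):
    · · · · · · · # · ·
    · · · · · · · · · ·
    · · · · · · · · · ·
    · · · · · · · · · ·
    · · · · · · · · # ·
    · · · · · · · · # ·
    · · · · · · · · # ·
    · · · · · · · · · ·
    · · · · · · · · · ·

Final: "outside"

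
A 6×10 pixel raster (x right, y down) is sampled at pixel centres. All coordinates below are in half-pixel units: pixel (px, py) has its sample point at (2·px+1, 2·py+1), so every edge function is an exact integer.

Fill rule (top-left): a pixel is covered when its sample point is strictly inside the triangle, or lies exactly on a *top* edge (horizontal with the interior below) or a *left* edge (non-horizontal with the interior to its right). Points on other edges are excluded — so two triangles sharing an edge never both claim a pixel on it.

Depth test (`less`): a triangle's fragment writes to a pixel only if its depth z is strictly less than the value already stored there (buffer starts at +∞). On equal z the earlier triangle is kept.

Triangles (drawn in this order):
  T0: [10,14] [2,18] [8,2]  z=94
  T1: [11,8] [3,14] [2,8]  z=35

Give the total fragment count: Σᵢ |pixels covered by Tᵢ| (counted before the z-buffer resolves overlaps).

T0:
  2·area = 104
  edge (10, 14)→(2, 18): d=(-8,4) right/bottom  bias=-1
  edge (2, 18)→(8, 2): d=(6,-16) top-left  bias=+0
  edge (8, 2)→(10, 14): d=(2,12) right/bottom  bias=-1
    (3,2)@(7, 5): e=[84,2,18] → █
    (4,2)@(9, 5): e=[76,34,-6] → ·
    (3,3)@(7, 7): e=[68,14,22] → █
    (4,3)@(9, 7): e=[60,46,-2] → ·
    (3,4)@(7, 9): e=[52,26,26] → █
    (4,4)@(9, 9): e=[44,58,2] → █
    (5,4)@(11, 9): e=[36,90,-22] → ·
    (2,5)@(5, 11): e=[44,6,54] → █
    (5,5)@(11, 11): e=[20,102,-18] → ·
    (2,6)@(5, 13): e=[28,18,58] → █
    (5,6)@(11, 13): e=[4,114,-14] → ·
    (2,7)@(5, 15): e=[12,30,62] → █
  covered (13 px):
    · · · · · ·
    · · · · · ·
    · · · █ · ·
    · · · █ · ·
    · · · █ █ ·
    · · █ █ █ ·
    · · █ █ █ ·
    · · █ █ · ·
    · █ · · · ·
    · · · · · ·
T1:
  2·area = 54
  edge (11, 8)→(3, 14): d=(-8,6) right/bottom  bias=-1
  edge (3, 14)→(2, 8): d=(-1,-6) top-left  bias=+0
  edge (2, 8)→(11, 8): d=(9,0) top-left  bias=+0
    (1,4)@(3, 9): e=[40,5,9] → █
    (2,4)@(5, 9): e=[28,17,9] → █
    (3,4)@(7, 9): e=[16,29,9] → █
    (4,4)@(9, 9): e=[4,41,9] → █
    (5,4)@(11, 9): e=[-8,53,9] → ·
    (1,5)@(3, 11): e=[24,3,27] → █
    (3,5)@(7, 11): e=[0,27,27] → ·  [on edge]
    (4,5)@(9, 11): e=[-12,39,27] → ·
    (1,6)@(3, 13): e=[8,1,45] → █
    (2,6)@(5, 13): e=[-4,13,45] → ·
    (1,7)@(3, 15): e=[-8,-1,63] → ·
  covered (7 px):
    · · · · · ·
    · · · · · ·
    · · · · · ·
    · · · · · ·
    · █ █ █ █ ·
    · █ █ · · ·
    · █ · · · ·
    · · · · · ·
    · · · · · ·
    · · · · · ·

Result: 20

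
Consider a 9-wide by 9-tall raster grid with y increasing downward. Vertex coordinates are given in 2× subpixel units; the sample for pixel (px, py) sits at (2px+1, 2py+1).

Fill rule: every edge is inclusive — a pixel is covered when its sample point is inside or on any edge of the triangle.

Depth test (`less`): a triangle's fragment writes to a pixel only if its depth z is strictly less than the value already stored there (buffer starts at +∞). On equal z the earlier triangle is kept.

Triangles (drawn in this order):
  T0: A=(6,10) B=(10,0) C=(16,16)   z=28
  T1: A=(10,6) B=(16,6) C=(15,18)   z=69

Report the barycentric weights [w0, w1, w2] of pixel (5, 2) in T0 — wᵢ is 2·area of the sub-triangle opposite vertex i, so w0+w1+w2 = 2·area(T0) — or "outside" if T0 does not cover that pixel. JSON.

T0:
  2·area = 124
  edge (6, 10)→(10, 0): d=(4,-10) inclusive
  edge (10, 0)→(16, 16): d=(6,16) inclusive
  edge (16, 16)→(6, 10): d=(-10,-6) inclusive
    (4,1)@(9, 3): e=[2,34,88] → #
    (5,1)@(11, 3): e=[22,2,100] → #
    (6,1)@(13, 3): e=[42,-30,112] → ·
    (4,2)@(9, 5): e=[10,46,68] → #
    (6,2)@(13, 5): e=[50,-18,92] → ·
    (0,3)@(1, 7): e=[-62,186,0] → ·  [on edge]
    (4,3)@(9, 7): e=[18,58,48] → #
    (6,3)@(13, 7): e=[58,-6,72] → ·
    (3,4)@(7, 9): e=[6,102,16] → #
    (6,4)@(13, 9): e=[66,6,52] → #
    (7,4)@(15, 9): e=[86,-26,64] → ·
    (3,5)@(7, 11): e=[14,114,-4] → ·
    (5,6)@(11, 13): e=[62,62,0] → #  [on edge]
  covered (16 px):
    · · · · · · · · ·
    · · · · # # · · ·
    · · · · # # · · ·
    · · · · # # · · ·
    · · · # # # # · ·
    · · · · # # # · ·
    · · · · · # # · ·
    · · · · · · · # ·
    · · · · · · · · ·
T1:
  2·area = 72
  edge (10, 6)→(16, 6): d=(6,0) inclusive
  edge (16, 6)→(15, 18): d=(-1,12) inclusive
  edge (15, 18)→(10, 6): d=(-5,-12) inclusive
    (5,3)@(11, 7): e=[6,59,7] → #
    (6,3)@(13, 7): e=[6,35,31] → #
    (7,3)@(15, 7): e=[6,11,55] → #
    (8,3)@(17, 7): e=[6,-13,79] → ·
    (5,4)@(11, 9): e=[18,57,-3] → ·
    (6,4)@(13, 9): e=[18,33,21] → #
    (8,4)@(17, 9): e=[18,-15,69] → ·
    (6,5)@(13, 11): e=[30,31,11] → #
    (8,5)@(17, 11): e=[30,-17,59] → ·
    (6,6)@(13, 13): e=[42,29,1] → #
    (8,6)@(17, 13): e=[42,-19,49] → ·
    (6,7)@(13, 15): e=[54,27,-9] → ·
  covered (11 px):
    · · · · · · · · ·
    · · · · · · · · ·
    · · · · · · · · ·
    · · · · · # # # ·
    · · · · · · # # ·
    · · · · · · # # ·
    · · · · · · # # ·
    · · · · · · · # ·
    · · · · · · · # ·

Answer: [14,80,30]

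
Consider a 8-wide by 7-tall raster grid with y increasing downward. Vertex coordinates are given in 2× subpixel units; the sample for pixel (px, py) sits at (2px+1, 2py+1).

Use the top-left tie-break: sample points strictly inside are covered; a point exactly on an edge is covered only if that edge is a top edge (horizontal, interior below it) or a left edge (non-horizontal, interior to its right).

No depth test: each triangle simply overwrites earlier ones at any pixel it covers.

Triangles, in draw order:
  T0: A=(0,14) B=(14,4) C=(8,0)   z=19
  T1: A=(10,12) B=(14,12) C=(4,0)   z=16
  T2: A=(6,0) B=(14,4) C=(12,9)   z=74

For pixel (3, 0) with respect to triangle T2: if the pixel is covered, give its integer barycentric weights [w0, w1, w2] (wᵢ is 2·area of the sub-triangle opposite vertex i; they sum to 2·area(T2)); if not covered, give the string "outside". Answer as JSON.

T0:
  2·area = 116  (B↔C swapped to make it positive)
  edge (0, 14)→(8, 0): d=(8,-14) top-left  bias=+0
  edge (8, 0)→(14, 4): d=(6,4) right/bottom  bias=-1
  edge (14, 4)→(0, 14): d=(-14,10) right/bottom  bias=-1
    (4,0)@(9, 1): e=[22,2,92] → #
    (5,0)@(11, 1): e=[50,-6,72] → ·
    (3,1)@(7, 3): e=[10,22,84] → #
    (5,1)@(11, 3): e=[66,6,44] → #
    (6,1)@(13, 3): e=[94,-2,24] → ·
    (3,2)@(7, 5): e=[26,34,56] → #
    (6,2)@(13, 5): e=[110,10,-4] → ·
    (2,3)@(5, 7): e=[14,54,48] → #
    (5,3)@(11, 7): e=[98,30,-12] → ·
    (1,4)@(3, 9): e=[2,74,40] → #
    (3,4)@(7, 9): e=[58,58,0] → ·  [on edge]
    (4,4)@(9, 9): e=[86,50,-20] → ·
  covered (14 px):
    · · · · # · · ·
    · · · # # # · ·
    · · · # # # · ·
    · · # # # · · ·
    · # # · · · · ·
    · # · · · · · ·
    # · · · · · · ·
T1:
  2·area = 48  (B↔C swapped to make it positive)
  edge (10, 12)→(4, 0): d=(-6,-12) top-left  bias=+0
  edge (4, 0)→(14, 12): d=(10,12) right/bottom  bias=-1
  edge (14, 12)→(10, 12): d=(-4,0) right/bottom  bias=-1
    (3,2)@(7, 5): e=[6,14,28] → #
    (4,2)@(9, 5): e=[30,-10,28] → ·
    (3,3)@(7, 7): e=[-6,34,20] → ·
    (4,3)@(9, 7): e=[18,10,20] → #
    (5,3)@(11, 7): e=[42,-14,20] → ·
    (4,4)@(9, 9): e=[6,30,12] → #
    (5,4)@(11, 9): e=[30,6,12] → #
    (6,4)@(13, 9): e=[54,-18,12] → ·
    (4,5)@(9, 11): e=[-6,50,4] → ·
    (5,5)@(11, 11): e=[18,26,4] → #
    (6,5)@(13, 11): e=[42,2,4] → #
    (7,5)@(15, 11): e=[66,-22,4] → ·
  covered (6 px):
    · · · · · · · ·
    · · · · · · · ·
    · · · # · · · ·
    · · · · # · · ·
    · · · · # # · ·
    · · · · · # # ·
    · · · · · · · ·
T2:
  2·area = 48
  edge (6, 0)→(14, 4): d=(8,4) right/bottom  bias=-1
  edge (14, 4)→(12, 9): d=(-2,5) right/bottom  bias=-1
  edge (12, 9)→(6, 0): d=(-6,-9) top-left  bias=+0
    (3,0)@(7, 1): e=[4,41,3] → #
    (4,0)@(9, 1): e=[-4,31,21] → ·
    (3,1)@(7, 3): e=[20,37,-9] → ·
    (4,1)@(9, 3): e=[12,27,9] → #
    (5,1)@(11, 3): e=[4,17,27] → #
    (6,1)@(13, 3): e=[-4,7,45] → ·
    (4,2)@(9, 5): e=[28,23,-3] → ·
    (5,2)@(11, 5): e=[20,13,15] → #
    (6,2)@(13, 5): e=[12,3,33] → #
    (7,2)@(15, 5): e=[4,-7,51] → ·
    (5,3)@(11, 7): e=[36,9,3] → #
    (6,3)@(13, 7): e=[28,-1,21] → ·
  covered (6 px):
    · · · # · · · ·
    · · · · # # · ·
    · · · · · # # ·
    · · · · · # · ·
    · · · · · · · ·
    · · · · · · · ·
    · · · · · · · ·

Answer: [41,3,4]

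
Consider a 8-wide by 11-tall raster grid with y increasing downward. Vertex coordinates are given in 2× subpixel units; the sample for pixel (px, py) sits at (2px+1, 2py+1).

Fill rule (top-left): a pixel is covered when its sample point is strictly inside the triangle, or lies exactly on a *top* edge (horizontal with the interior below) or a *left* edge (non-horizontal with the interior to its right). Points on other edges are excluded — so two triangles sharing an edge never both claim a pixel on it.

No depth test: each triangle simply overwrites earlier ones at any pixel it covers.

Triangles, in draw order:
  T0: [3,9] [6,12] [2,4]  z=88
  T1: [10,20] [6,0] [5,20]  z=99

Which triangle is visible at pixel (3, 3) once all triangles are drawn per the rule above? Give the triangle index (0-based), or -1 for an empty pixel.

T0:
  2·area = 12  (B↔C swapped to make it positive)
  edge (3, 9)→(2, 4): d=(-1,-5) top-left  bias=+0
  edge (2, 4)→(6, 12): d=(4,8) right/bottom  bias=-1
  edge (6, 12)→(3, 9): d=(-3,-3) top-left  bias=+0
    (0,3)@(1, 7): e=[-8,20,0] → ·  [on edge]
    (1,3)@(3, 7): e=[2,4,6] → █
    (2,3)@(5, 7): e=[12,-12,12] → ·
    (1,4)@(3, 9): e=[0,12,0] → █  [on edge]
    (2,4)@(5, 9): e=[10,-4,6] → ·
    (1,5)@(3, 11): e=[-2,20,-6] → ·
    (2,5)@(5, 11): e=[8,4,0] → █  [on edge]
    (3,5)@(7, 11): e=[18,-12,6] → ·
    (2,6)@(5, 13): e=[6,12,-6] → ·
    (3,6)@(7, 13): e=[16,-4,0] → ·  [on edge]
    (4,7)@(9, 15): e=[24,-12,0] → ·  [on edge]
    (5,8)@(11, 17): e=[32,-20,0] → ·  [on edge]
    (2,9)@(5, 19): e=[0,36,-24] → ·  [on edge]
    (6,9)@(13, 19): e=[40,-28,0] → ·  [on edge]
    (7,10)@(15, 21): e=[48,-36,0] → ·  [on edge]
  covered (3 px):
    · · · · · · · ·
    · · · · · · · ·
    · · · · · · · ·
    · █ · · · · · ·
    · █ · · · · · ·
    · · █ · · · · ·
    · · · · · · · ·
    · · · · · · · ·
    · · · · · · · ·
    · · · · · · · ·
    · · · · · · · ·
T1:
  2·area = 100  (B↔C swapped to make it positive)
  edge (10, 20)→(5, 20): d=(-5,0) right/bottom  bias=-1
  edge (5, 20)→(6, 0): d=(1,-20) top-left  bias=+0
  edge (6, 0)→(10, 20): d=(4,20) right/bottom  bias=-1
    (3,2)@(7, 5): e=[75,25,0] → ·  [on edge]
    (3,3)@(7, 7): e=[65,27,8] → █
    (4,3)@(9, 7): e=[65,67,-32] → ·
    (3,4)@(7, 9): e=[55,29,16] → █
    (4,4)@(9, 9): e=[55,69,-24] → ·
    (3,5)@(7, 11): e=[45,31,24] → █
    (4,5)@(9, 11): e=[45,71,-16] → ·
    (3,6)@(7, 13): e=[35,33,32] → █
    (4,6)@(9, 13): e=[35,73,-8] → ·
    (3,7)@(7, 15): e=[25,35,40] → █
    (4,7)@(9, 15): e=[25,75,0] → ·  [on edge]
    (3,8)@(7, 17): e=[15,37,48] → █
  covered (9 px):
    · · · · · · · ·
    · · · · · · · ·
    · · · · · · · ·
    · · · █ · · · ·
    · · · █ · · · ·
    · · · █ · · · ·
    · · · █ · · · ·
    · · · █ · · · ·
    · · · █ █ · · ·
    · · · █ █ · · ·
    · · · · · · · ·

Z-buffer (winner per pixel, '.' = empty):
  . . . . . . . .
  . . . . . . . .
  . . . . . . . .
  . 0 . 1 . . . .
  . 0 . 1 . . . .
  . . 0 1 . . . .
  . . . 1 . . . .
  . . . 1 . . . .
  . . . 1 1 . . .
  . . . 1 1 . . .
  . . . . . . . .

Result: 1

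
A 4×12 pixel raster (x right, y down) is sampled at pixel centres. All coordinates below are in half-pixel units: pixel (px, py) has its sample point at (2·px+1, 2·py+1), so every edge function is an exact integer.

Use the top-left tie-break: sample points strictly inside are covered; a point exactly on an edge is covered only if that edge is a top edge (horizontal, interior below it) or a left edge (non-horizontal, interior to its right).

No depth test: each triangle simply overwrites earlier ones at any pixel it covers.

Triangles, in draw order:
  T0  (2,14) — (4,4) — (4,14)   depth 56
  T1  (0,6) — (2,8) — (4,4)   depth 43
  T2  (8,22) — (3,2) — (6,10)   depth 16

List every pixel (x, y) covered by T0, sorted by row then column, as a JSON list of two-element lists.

T0:
  2·area = 20
  edge (2, 14)→(4, 4): d=(2,-10) top-left  bias=+0
  edge (4, 4)→(4, 14): d=(0,10) right/bottom  bias=-1
  edge (4, 14)→(2, 14): d=(-2,0) right/bottom  bias=-1
    (1,4)@(3, 9): e=[0,10,10] → X  [on edge]
    (2,4)@(5, 9): e=[20,-10,10] → .
    (1,5)@(3, 11): e=[4,10,6] → X
    (2,5)@(5, 11): e=[24,-10,6] → .
    (1,6)@(3, 13): e=[8,10,2] → X
    (2,6)@(5, 13): e=[28,-10,2] → .
    (1,7)@(3, 15): e=[12,10,-2] → .
    (0,9)@(1, 19): e=[0,30,-10] → .  [on edge]
  covered (3 px):
    . . . .
    . . . .
    . . . .
    . . . .
    . X . .
    . X . .
    . X . .
    . . . .
    . . . .
    . . . .
    . . . .
    . . . .
T1:
  2·area = 12  (B↔C swapped to make it positive)
  edge (0, 6)→(4, 4): d=(4,-2) top-left  bias=+0
  edge (4, 4)→(2, 8): d=(-2,4) right/bottom  bias=-1
  edge (2, 8)→(0, 6): d=(-2,-2) top-left  bias=+0
    (1,2)@(3, 5): e=[2,2,8] → X
    (2,2)@(5, 5): e=[6,-6,12] → .
    (0,3)@(1, 7): e=[6,6,0] → X  [on edge]
    (1,3)@(3, 7): e=[10,-2,4] → .
    (0,4)@(1, 9): e=[14,2,-4] → .
    (1,4)@(3, 9): e=[18,-6,0] → .  [on edge]
    (2,5)@(5, 11): e=[30,-18,0] → .  [on edge]
    (3,6)@(7, 13): e=[42,-30,0] → .  [on edge]
  covered (2 px):
    . . . .
    . . . .
    . X . .
    X . . .
    . . . .
    . . . .
    . . . .
    . . . .
    . . . .
    . . . .
    . . . .
    . . . .
T2:
  2·area = 20
  edge (8, 22)→(3, 2): d=(-5,-20) top-left  bias=+0
  edge (3, 2)→(6, 10): d=(3,8) right/bottom  bias=-1
  edge (6, 10)→(8, 22): d=(2,12) right/bottom  bias=-1
    (2,4)@(5, 9): e=[5,5,10] → X
    (3,4)@(7, 9): e=[45,-11,-14] → .
    (2,5)@(5, 11): e=[-5,11,14] → .
    (3,8)@(7, 17): e=[5,13,2] → X
    (3,9)@(7, 19): e=[-5,19,6] → .
  covered (2 px):
    . . . .
    . . . .
    . . . .
    . . . .
    . . X .
    . . . .
    . . . .
    . . . .
    . . . X
    . . . .
    . . . .
    . . . .

Answer: [[1,4],[1,5],[1,6]]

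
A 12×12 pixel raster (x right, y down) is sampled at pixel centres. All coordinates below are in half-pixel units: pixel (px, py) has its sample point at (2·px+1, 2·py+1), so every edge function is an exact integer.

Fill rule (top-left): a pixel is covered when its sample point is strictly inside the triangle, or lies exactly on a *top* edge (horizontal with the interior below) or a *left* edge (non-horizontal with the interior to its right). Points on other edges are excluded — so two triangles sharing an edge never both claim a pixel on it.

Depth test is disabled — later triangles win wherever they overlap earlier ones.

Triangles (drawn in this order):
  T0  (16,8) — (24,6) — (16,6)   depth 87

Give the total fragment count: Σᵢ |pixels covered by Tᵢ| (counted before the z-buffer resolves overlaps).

T0:
  2·area = 16  (B↔C swapped to make it positive)
  edge (16, 8)→(16, 6): d=(0,-2) top-left  bias=+0
  edge (16, 6)→(24, 6): d=(8,0) top-left  bias=+0
  edge (24, 6)→(16, 8): d=(-8,2) right/bottom  bias=-1
    (8,3)@(17, 7): e=[2,8,6] → #
    (9,3)@(19, 7): e=[6,8,2] → #
    (10,3)@(21, 7): e=[10,8,-2] → ·
    (8,4)@(17, 9): e=[2,24,-10] → ·
    (9,4)@(19, 9): e=[6,24,-14] → ·
  covered (2 px):
    · · · · · · · · · · · ·
    · · · · · · · · · · · ·
    · · · · · · · · · · · ·
    · · · · · · · · # # · ·
    · · · · · · · · · · · ·
    · · · · · · · · · · · ·
    · · · · · · · · · · · ·
    · · · · · · · · · · · ·
    · · · · · · · · · · · ·
    · · · · · · · · · · · ·
    · · · · · · · · · · · ·
    · · · · · · · · · · · ·

Final: 2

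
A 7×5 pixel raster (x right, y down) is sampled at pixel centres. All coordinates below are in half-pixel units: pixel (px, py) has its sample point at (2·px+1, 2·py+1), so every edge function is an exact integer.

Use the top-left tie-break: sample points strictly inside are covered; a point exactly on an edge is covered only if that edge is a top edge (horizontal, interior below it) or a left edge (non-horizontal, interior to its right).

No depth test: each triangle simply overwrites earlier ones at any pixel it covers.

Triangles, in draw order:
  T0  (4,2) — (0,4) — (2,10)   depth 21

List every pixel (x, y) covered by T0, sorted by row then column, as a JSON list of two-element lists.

T0:
  2·area = 28  (B↔C swapped to make it positive)
  edge (4, 2)→(2, 10): d=(-2,8) right/bottom  bias=-1
  edge (2, 10)→(0, 4): d=(-2,-6) top-left  bias=+0
  edge (0, 4)→(4, 2): d=(4,-2) top-left  bias=+0
    (1,1)@(3, 3): e=[6,20,2] → █
    (2,1)@(5, 3): e=[-10,32,6] → ·
    (0,2)@(1, 5): e=[18,4,6] → █
    (2,2)@(5, 5): e=[-14,28,14] → ·
    (0,3)@(1, 7): e=[14,0,14] → █  [on edge]
    (1,3)@(3, 7): e=[-2,12,18] → ·
    (0,4)@(1, 9): e=[10,-4,22] → ·
  covered (4 px):
    · · · · · · ·
    · █ · · · · ·
    █ █ · · · · ·
    █ · · · · · ·
    · · · · · · ·

Final: [[1,1],[0,2],[1,2],[0,3]]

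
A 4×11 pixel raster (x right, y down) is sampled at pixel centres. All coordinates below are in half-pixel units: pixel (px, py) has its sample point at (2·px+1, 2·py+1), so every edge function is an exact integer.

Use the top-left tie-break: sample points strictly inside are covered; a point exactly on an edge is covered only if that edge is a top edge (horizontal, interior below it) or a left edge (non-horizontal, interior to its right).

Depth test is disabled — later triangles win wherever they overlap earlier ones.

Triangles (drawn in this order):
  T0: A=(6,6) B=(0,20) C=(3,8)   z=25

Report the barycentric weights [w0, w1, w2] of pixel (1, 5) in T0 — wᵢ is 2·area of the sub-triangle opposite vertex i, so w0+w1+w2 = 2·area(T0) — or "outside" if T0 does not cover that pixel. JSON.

T0:
  2·area = 30
  edge (6, 6)→(0, 20): d=(-6,14) right/bottom  bias=-1
  edge (0, 20)→(3, 8): d=(3,-12) top-left  bias=+0
  edge (3, 8)→(6, 6): d=(3,-2) top-left  bias=+0
    (2,3)@(5, 7): e=[8,21,1] → █
    (3,3)@(7, 7): e=[-20,45,5] → ·
    (1,4)@(3, 9): e=[24,3,3] → █
    (2,4)@(5, 9): e=[-4,27,7] → ·
    (1,5)@(3, 11): e=[12,9,9] → █
    (2,5)@(5, 11): e=[-16,33,13] → ·
    (1,6)@(3, 13): e=[0,15,15] → ·  [on edge]
    (0,8)@(1, 17): e=[4,3,23] → █
    (1,8)@(3, 17): e=[-24,27,27] → ·
    (0,9)@(1, 19): e=[-8,9,29] → ·
  covered (4 px):
    · · · ·
    · · · ·
    · · · ·
    · · █ ·
    · █ · ·
    · █ · ·
    · · · ·
    · · · ·
    █ · · ·
    · · · ·
    · · · ·

Final: [9,9,12]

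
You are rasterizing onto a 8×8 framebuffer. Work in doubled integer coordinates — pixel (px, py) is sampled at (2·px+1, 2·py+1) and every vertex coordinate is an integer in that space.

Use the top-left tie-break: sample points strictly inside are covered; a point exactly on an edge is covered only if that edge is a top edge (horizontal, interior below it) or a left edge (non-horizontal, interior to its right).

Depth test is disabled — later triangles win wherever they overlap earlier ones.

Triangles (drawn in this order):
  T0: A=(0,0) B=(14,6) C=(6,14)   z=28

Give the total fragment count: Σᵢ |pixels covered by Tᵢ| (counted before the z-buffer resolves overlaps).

T0:
  2·area = 160
  edge (0, 0)→(14, 6): d=(14,6) right/bottom  bias=-1
  edge (14, 6)→(6, 14): d=(-8,8) right/bottom  bias=-1
  edge (6, 14)→(0, 0): d=(-6,-14) top-left  bias=+0
    (0,0)@(1, 1): e=[8,144,8] → X
    (1,0)@(3, 1): e=[-4,128,36] → .
    (0,1)@(1, 3): e=[36,128,-4] → .
    (1,1)@(3, 3): e=[24,112,24] → X
    (2,1)@(5, 3): e=[12,96,52] → X
    (3,1)@(7, 3): e=[0,80,80] → .  [on edge]
    (1,2)@(3, 5): e=[52,96,12] → X
    (3,2)@(7, 5): e=[28,64,68] → X
    (4,2)@(9, 5): e=[16,48,96] → X
    (5,2)@(11, 5): e=[4,32,124] → X
    (6,2)@(13, 5): e=[-8,16,152] → .
    (7,2)@(15, 5): e=[-20,0,180] → .  [on edge]
    (1,3)@(3, 7): e=[80,80,0] → X  [on edge]
    (6,3)@(13, 7): e=[20,0,140] → .  [on edge]
    (5,4)@(11, 9): e=[60,0,100] → .  [on edge]
    (4,5)@(9, 11): e=[100,0,60] → .  [on edge]
    (3,6)@(7, 13): e=[140,0,20] → .  [on edge]
    (2,7)@(5, 15): e=[180,0,-20] → .  [on edge]
  covered (18 px):
    X . . . . . . .
    . X X . . . . .
    . X X X X X . .
    . X X X X X . .
    . . X X X . . .
    . . X X . . . .
    . . . . . . . .
    . . . . . . . .

Answer: 18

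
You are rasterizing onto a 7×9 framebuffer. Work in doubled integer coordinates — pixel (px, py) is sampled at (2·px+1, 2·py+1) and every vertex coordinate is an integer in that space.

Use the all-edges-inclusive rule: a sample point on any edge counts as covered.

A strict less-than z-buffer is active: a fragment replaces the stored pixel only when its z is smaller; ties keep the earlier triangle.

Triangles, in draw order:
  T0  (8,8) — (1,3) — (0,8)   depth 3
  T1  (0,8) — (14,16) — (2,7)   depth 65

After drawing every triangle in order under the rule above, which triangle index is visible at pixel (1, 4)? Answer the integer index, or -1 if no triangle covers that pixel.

T0:
  2·area = 40  (B↔C swapped to make it positive)
  edge (8, 8)→(0, 8): d=(-8,0) inclusive
  edge (0, 8)→(1, 3): d=(1,-5) inclusive
  edge (1, 3)→(8, 8): d=(7,5) inclusive
    (0,1)@(1, 3): e=[40,0,0] → #  [on edge]
    (1,1)@(3, 3): e=[40,10,-10] → ·
    (0,2)@(1, 5): e=[24,2,14] → #
    (1,2)@(3, 5): e=[24,12,4] → #
    (2,2)@(5, 5): e=[24,22,-6] → ·
    (0,3)@(1, 7): e=[8,4,28] → #
    (2,3)@(5, 7): e=[8,24,8] → #
    (3,3)@(7, 7): e=[8,34,-2] → ·
    (0,4)@(1, 9): e=[-8,6,42] → ·
    (1,4)@(3, 9): e=[-8,16,32] → ·
    (2,4)@(5, 9): e=[-8,26,22] → ·
  covered (6 px):
    · · · · · · ·
    # · · · · · ·
    # # · · · · ·
    # # # · · · ·
    · · · · · · ·
    · · · · · · ·
    · · · · · · ·
    · · · · · · ·
    · · · · · · ·
T1:
  2·area = 30  (B↔C swapped to make it positive)
  edge (0, 8)→(2, 7): d=(2,-1) inclusive
  edge (2, 7)→(14, 16): d=(12,9) inclusive
  edge (14, 16)→(0, 8): d=(-14,-8) inclusive
    (1,4)@(3, 9): e=[5,15,10] → #
    (2,4)@(5, 9): e=[7,-3,26] → ·
    (1,5)@(3, 11): e=[9,39,-18] → ·
    (3,5)@(7, 11): e=[13,3,14] → #
    (4,5)@(9, 11): e=[15,-15,30] → ·
    (3,6)@(7, 13): e=[17,27,-14] → ·
    (4,6)@(9, 13): e=[19,9,2] → #
    (5,6)@(11, 13): e=[21,-9,18] → ·
    (4,7)@(9, 15): e=[23,33,-26] → ·
  covered (3 px):
    · · · · · · ·
    · · · · · · ·
    · · · · · · ·
    · · · · · · ·
    · # · · · · ·
    · · · # · · ·
    · · · · # · ·
    · · · · · · ·
    · · · · · · ·

Z-buffer (winner per pixel, '.' = empty):
  . . . . . . .
  0 . . . . . .
  0 0 . . . . .
  0 0 0 . . . .
  . 1 . . . . .
  . . . 1 . . .
  . . . . 1 . .
  . . . . . . .
  . . . . . . .

Answer: 1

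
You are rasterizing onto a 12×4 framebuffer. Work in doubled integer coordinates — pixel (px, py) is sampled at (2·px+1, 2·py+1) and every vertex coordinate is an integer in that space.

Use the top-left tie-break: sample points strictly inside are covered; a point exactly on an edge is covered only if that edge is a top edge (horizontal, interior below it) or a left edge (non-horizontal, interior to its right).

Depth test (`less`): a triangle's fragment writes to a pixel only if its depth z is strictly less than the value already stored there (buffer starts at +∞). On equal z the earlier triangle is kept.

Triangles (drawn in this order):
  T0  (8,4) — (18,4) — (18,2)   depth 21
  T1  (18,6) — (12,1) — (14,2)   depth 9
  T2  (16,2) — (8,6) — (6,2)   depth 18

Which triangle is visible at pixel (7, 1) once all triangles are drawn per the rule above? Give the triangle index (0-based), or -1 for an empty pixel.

T0:
  2·area = 20  (B↔C swapped to make it positive)
  edge (8, 4)→(18, 2): d=(10,-2) top-left  bias=+0
  edge (18, 2)→(18, 4): d=(0,2) right/bottom  bias=-1
  edge (18, 4)→(8, 4): d=(-10,0) right/bottom  bias=-1
    (11,0)@(23, 1): e=[0,-10,30] → ·  [on edge]
    (6,1)@(13, 3): e=[0,10,10] → █  [on edge]
    (7,1)@(15, 3): e=[4,6,10] → █
    (8,1)@(17, 3): e=[8,2,10] → █
    (9,1)@(19, 3): e=[12,-2,10] → ·
    (1,2)@(3, 5): e=[0,30,-10] → ·  [on edge]
    (6,2)@(13, 5): e=[20,10,-10] → ·
    (7,2)@(15, 5): e=[24,6,-10] → ·
    (8,2)@(17, 5): e=[28,2,-10] → ·
  covered (3 px):
    · · · · · · · · · · · ·
    · · · · · · █ █ █ · · ·
    · · · · · · · · · · · ·
    · · · · · · · · · · · ·
T1:
  2·area = 4
  edge (18, 6)→(12, 1): d=(-6,-5) top-left  bias=+0
  edge (12, 1)→(14, 2): d=(2,1) right/bottom  bias=-1
  edge (14, 2)→(18, 6): d=(4,4) right/bottom  bias=-1
    (6,0)@(13, 1): e=[5,-1,0] → ·  [on edge]
    (7,1)@(15, 3): e=[3,1,0] → ·  [on edge]
    (8,2)@(17, 5): e=[1,3,0] → ·  [on edge]
    (9,3)@(19, 7): e=[-1,5,0] → ·  [on edge]
  covered (0 px):
    · · · · · · · · · · · ·
    · · · · · · · · · · · ·
    · · · · · · · · · · · ·
    · · · · · · · · · · · ·
T2:
  2·area = 40
  edge (16, 2)→(8, 6): d=(-8,4) right/bottom  bias=-1
  edge (8, 6)→(6, 2): d=(-2,-4) top-left  bias=+0
  edge (6, 2)→(16, 2): d=(10,0) top-left  bias=+0
    (3,1)@(7, 3): e=[28,2,10] → █
    (4,1)@(9, 3): e=[20,10,10] → █
    (5,1)@(11, 3): e=[12,18,10] → █
    (6,1)@(13, 3): e=[4,26,10] → █
    (7,1)@(15, 3): e=[-4,34,10] → ·
    (3,2)@(7, 5): e=[12,-2,30] → ·
    (4,2)@(9, 5): e=[4,6,30] → █
    (5,2)@(11, 5): e=[-4,14,30] → ·
    (6,2)@(13, 5): e=[-12,22,30] → ·
    (4,3)@(9, 7): e=[-12,2,50] → ·
  covered (5 px):
    · · · · · · · · · · · ·
    · · · █ █ █ █ · · · · ·
    · · · · █ · · · · · · ·
    · · · · · · · · · · · ·

Z-buffer (winner per pixel, '.' = empty):
  . . . . . . . . . . . .
  . . . 2 2 2 2 0 0 . . .
  . . . . 2 . . . . . . .
  . . . . . . . . . . . .

Result: 0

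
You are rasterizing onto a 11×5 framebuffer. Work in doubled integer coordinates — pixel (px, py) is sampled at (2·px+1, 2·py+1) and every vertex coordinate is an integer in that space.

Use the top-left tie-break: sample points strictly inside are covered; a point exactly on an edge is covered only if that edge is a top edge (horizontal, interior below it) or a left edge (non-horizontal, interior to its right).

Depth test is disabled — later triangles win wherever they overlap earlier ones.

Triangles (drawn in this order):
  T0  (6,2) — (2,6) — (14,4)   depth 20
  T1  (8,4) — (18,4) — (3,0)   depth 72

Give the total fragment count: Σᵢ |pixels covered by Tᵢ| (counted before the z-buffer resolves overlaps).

T0:
  2·area = 40  (B↔C swapped to make it positive)
  edge (6, 2)→(14, 4): d=(8,2) right/bottom  bias=-1
  edge (14, 4)→(2, 6): d=(-12,2) right/bottom  bias=-1
  edge (2, 6)→(6, 2): d=(4,-4) top-left  bias=+0
    (3,0)@(7, 1): e=[-10,50,0] → ·  [on edge]
    (2,1)@(5, 3): e=[10,30,0] → #  [on edge]
    (3,1)@(7, 3): e=[6,26,8] → #
    (4,1)@(9, 3): e=[2,22,16] → #
    (5,1)@(11, 3): e=[-2,18,24] → ·
    (1,2)@(3, 5): e=[30,10,0] → #  [on edge]
    (4,2)@(9, 5): e=[18,-2,24] → ·
    (0,3)@(1, 7): e=[50,-10,0] → ·  [on edge]
    (1,3)@(3, 7): e=[46,-14,8] → ·
    (2,3)@(5, 7): e=[42,-18,16] → ·
    (3,3)@(7, 7): e=[38,-22,24] → ·
  covered (6 px):
    · · · · · · · · · · ·
    · · # # # · · · · · ·
    · # # # · · · · · · ·
    · · · · · · · · · · ·
    · · · · · · · · · · ·
T1:
  2·area = 40  (B↔C swapped to make it positive)
  edge (8, 4)→(3, 0): d=(-5,-4) top-left  bias=+0
  edge (3, 0)→(18, 4): d=(15,4) right/bottom  bias=-1
  edge (18, 4)→(8, 4): d=(-10,0) right/bottom  bias=-1
    (2,0)@(5, 1): e=[3,7,30] → #
    (3,0)@(7, 1): e=[11,-1,30] → ·
    (2,1)@(5, 3): e=[-7,37,10] → ·
    (3,1)@(7, 3): e=[1,29,10] → #
    (4,1)@(9, 3): e=[9,21,10] → #
    (5,1)@(11, 3): e=[17,13,10] → #
    (6,1)@(13, 3): e=[25,5,10] → #
    (7,1)@(15, 3): e=[33,-3,10] → ·
    (3,2)@(7, 5): e=[-9,59,-10] → ·
    (4,2)@(9, 5): e=[-1,51,-10] → ·
    (5,2)@(11, 5): e=[7,43,-10] → ·
    (6,2)@(13, 5): e=[15,35,-10] → ·
  covered (5 px):
    · · # · · · · · · · ·
    · · · # # # # · · · ·
    · · · · · · · · · · ·
    · · · · · · · · · · ·
    · · · · · · · · · · ·

Answer: 11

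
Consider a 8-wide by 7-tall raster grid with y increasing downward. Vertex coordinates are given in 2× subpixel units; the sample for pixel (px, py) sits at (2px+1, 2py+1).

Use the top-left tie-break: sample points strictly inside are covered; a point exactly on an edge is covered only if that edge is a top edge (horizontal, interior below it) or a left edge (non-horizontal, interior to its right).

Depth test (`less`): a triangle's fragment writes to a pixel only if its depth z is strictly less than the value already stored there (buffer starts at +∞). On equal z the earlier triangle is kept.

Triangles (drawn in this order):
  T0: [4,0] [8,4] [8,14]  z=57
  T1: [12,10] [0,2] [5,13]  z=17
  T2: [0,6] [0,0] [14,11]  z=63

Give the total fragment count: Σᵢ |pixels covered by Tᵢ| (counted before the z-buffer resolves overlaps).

T0:
  2·area = 40
  edge (4, 0)→(8, 4): d=(4,4) right/bottom  bias=-1
  edge (8, 4)→(8, 14): d=(0,10) right/bottom  bias=-1
  edge (8, 14)→(4, 0): d=(-4,-14) top-left  bias=+0
    (2,0)@(5, 1): e=[0,30,10] → ·  [on edge]
    (2,1)@(5, 3): e=[8,30,2] → #
    (3,1)@(7, 3): e=[0,10,30] → ·  [on edge]
    (2,2)@(5, 5): e=[16,30,-6] → ·
    (3,2)@(7, 5): e=[8,10,22] → #
    (4,2)@(9, 5): e=[0,-10,50] → ·  [on edge]
    (3,3)@(7, 7): e=[16,10,14] → #
    (4,3)@(9, 7): e=[8,-10,42] → ·
    (5,3)@(11, 7): e=[0,-30,70] → ·  [on edge]
    (3,4)@(7, 9): e=[24,10,6] → #
    (4,4)@(9, 9): e=[16,-10,34] → ·
    (6,4)@(13, 9): e=[0,-50,90] → ·  [on edge]
    (7,5)@(15, 11): e=[0,-70,110] → ·  [on edge]
  covered (4 px):
    · · · · · · · ·
    · · # · · · · ·
    · · · # · · · ·
    · · · # · · · ·
    · · · # · · · ·
    · · · · · · · ·
    · · · · · · · ·
T1:
  2·area = 92  (B↔C swapped to make it positive)
  edge (12, 10)→(5, 13): d=(-7,3) right/bottom  bias=-1
  edge (5, 13)→(0, 2): d=(-5,-11) top-left  bias=+0
  edge (0, 2)→(12, 10): d=(12,8) right/bottom  bias=-1
    (0,1)@(1, 3): e=[82,6,4] → #
    (1,1)@(3, 3): e=[76,28,-12] → ·
    (0,2)@(1, 5): e=[68,-4,28] → ·
    (1,2)@(3, 5): e=[62,18,12] → #
    (2,2)@(5, 5): e=[56,40,-4] → ·
    (1,3)@(3, 7): e=[48,8,36] → #
    (2,3)@(5, 7): e=[42,30,20] → #
    (3,3)@(7, 7): e=[36,52,4] → #
    (4,3)@(9, 7): e=[30,74,-12] → ·
    (1,4)@(3, 9): e=[34,-2,60] → ·
    (2,4)@(5, 9): e=[28,20,44] → #
    (4,4)@(9, 9): e=[16,64,12] → #
    (2,6)@(5, 13): e=[0,0,92] → ·  [on edge]
  covered (11 px):
    · · · · · · · ·
    # · · · · · · ·
    · # · · · · · ·
    · # # # · · · ·
    · · # # # · · ·
    · · # # # · · ·
    · · · · · · · ·
T2:
  2·area = 84
  edge (0, 6)→(0, 0): d=(0,-6) top-left  bias=+0
  edge (0, 0)→(14, 11): d=(14,11) right/bottom  bias=-1
  edge (14, 11)→(0, 6): d=(-14,-5) top-left  bias=+0
    (0,0)@(1, 1): e=[6,3,75] → #
    (1,0)@(3, 1): e=[18,-19,85] → ·
    (0,1)@(1, 3): e=[6,31,47] → #
    (1,1)@(3, 3): e=[18,9,57] → #
    (2,1)@(5, 3): e=[30,-13,67] → ·
    (0,2)@(1, 5): e=[6,59,19] → #
    (2,2)@(5, 5): e=[30,15,39] → #
    (3,2)@(7, 5): e=[42,-7,49] → ·
    (0,3)@(1, 7): e=[6,87,-9] → ·
    (1,3)@(3, 7): e=[18,65,1] → #
    (3,3)@(7, 7): e=[42,21,21] → #
    (4,3)@(9, 7): e=[54,-1,31] → ·
  covered (11 px):
    # · · · · · · ·
    # # · · · · · ·
    # # # · · · · ·
    · # # # · · · ·
    · · · · # # · ·
    · · · · · · · ·
    · · · · · · · ·

Final: 26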